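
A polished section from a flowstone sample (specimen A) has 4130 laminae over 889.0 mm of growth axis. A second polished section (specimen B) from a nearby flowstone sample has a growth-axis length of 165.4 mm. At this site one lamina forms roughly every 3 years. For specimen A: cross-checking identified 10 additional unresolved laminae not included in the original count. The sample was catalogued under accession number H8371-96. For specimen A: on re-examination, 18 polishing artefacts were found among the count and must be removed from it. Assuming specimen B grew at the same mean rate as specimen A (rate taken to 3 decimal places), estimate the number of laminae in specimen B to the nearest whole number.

Specimen A: after corrections the count is 4130 − 18 + 10 = 4122 laminae.
Specimen A: at 3 years per lamina, 4122 × 3 = 12366 years.
A: 889.0 mm over 12366 years gives 889.0 / 12366 ≈ 0.072 mm/year.
Specimen B: 165.4 mm / 0.072 mm per year = 2297.22 years; at 3 years per lamina that is 2297.22 / 3 ≈ 766 laminae.

766 laminae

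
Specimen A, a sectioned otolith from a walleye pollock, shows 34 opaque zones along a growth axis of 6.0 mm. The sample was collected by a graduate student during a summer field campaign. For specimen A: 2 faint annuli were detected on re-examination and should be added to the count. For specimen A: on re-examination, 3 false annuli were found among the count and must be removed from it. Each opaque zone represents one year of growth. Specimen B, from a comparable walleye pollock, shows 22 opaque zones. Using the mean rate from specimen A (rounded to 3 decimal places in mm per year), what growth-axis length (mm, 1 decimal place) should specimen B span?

Specimen A: true opaque zone count = 34 − 3 + 2 = 33.
A: 6.0 mm over 33 years gives 6.0 / 33 ≈ 0.182 mm per year.
For B, 0.182 mm/year × 22 years = 4.0 mm.

4.0 mm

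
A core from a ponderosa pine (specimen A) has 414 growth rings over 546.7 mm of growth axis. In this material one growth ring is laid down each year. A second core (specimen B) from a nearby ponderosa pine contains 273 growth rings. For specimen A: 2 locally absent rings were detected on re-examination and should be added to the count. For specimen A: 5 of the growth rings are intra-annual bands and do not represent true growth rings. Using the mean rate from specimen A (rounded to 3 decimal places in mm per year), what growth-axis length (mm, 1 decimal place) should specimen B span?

Specimen A: after corrections the count is 414 − 5 + 2 = 411 growth rings.
A: Mean rate = 546.7 mm / 411 years ≈ 1.330 mm/yr.
B's length ≈ 1.330 × 273 = 363.1 mm.

363.1 mm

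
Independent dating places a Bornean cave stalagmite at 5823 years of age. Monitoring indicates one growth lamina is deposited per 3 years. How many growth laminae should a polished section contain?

Expected growth laminae: 5823 / 3 = 1941.
So 1941 growth laminae should be present.

1941 growth laminae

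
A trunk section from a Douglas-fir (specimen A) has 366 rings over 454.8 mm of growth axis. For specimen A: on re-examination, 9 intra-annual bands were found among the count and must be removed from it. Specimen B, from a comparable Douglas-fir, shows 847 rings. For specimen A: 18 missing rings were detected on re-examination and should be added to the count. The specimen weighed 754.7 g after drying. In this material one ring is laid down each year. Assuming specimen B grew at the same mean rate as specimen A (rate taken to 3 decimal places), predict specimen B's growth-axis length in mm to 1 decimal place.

1027.4 mm

Specimen A: correcting the raw count gives 366 − 9 + 18 = 375 true rings.
A: 454.8 mm over 375 years gives 454.8 / 375 ≈ 1.213 mm per year.
B's length ≈ 1.213 × 847 = 1027.4 mm.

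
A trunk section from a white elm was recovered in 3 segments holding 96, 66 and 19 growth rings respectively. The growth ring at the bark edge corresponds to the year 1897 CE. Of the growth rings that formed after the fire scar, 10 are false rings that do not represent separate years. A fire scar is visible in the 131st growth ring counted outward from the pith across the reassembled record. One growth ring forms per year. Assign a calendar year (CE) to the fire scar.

1857 CE

Total growth rings = 96 + 66 + 19 = 181.
The fire scar sits at growth ring 131 from the pith, so 181 − 131 = 50 growth rings formed after it.
Excluding 10 false growth rings: 50 − 10 = 40.
Counting back 40 years from 1897 CE places the fire scar in 1897 − 40 = 1857 CE.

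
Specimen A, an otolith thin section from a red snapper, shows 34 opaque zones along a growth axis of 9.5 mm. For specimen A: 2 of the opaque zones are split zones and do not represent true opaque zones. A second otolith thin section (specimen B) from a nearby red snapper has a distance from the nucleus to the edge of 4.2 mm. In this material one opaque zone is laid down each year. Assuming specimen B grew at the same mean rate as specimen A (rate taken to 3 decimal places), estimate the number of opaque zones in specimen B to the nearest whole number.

14 opaque zones

Specimen A: after corrections the count is 34 − 2 = 32 opaque zones.
A: Extension rate ≈ 9.5 / 32 = 0.297 mm per year.
For B, 4.2 / 0.297 = 14.14 years ≈ 14 opaque zones.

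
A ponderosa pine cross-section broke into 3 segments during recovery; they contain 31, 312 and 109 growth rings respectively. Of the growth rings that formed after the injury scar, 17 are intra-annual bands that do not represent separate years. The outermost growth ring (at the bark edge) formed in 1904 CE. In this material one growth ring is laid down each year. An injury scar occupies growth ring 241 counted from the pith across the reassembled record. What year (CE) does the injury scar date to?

1710 CE

Total growth rings = 31 + 312 + 109 = 452.
The injury scar sits at growth ring 241 from the pith, so 452 − 241 = 211 growth rings formed after it.
Excluding 17 false growth rings: 211 − 17 = 194.
Counting back 194 years from 1904 CE places the injury scar in 1904 − 194 = 1710 CE.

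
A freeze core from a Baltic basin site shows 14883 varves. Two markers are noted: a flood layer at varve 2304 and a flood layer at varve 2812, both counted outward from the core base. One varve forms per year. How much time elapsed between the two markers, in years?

The two markers are separated by 2812 − 2304 = 508 varves.
That is 508 years at one varve per year.

508 yr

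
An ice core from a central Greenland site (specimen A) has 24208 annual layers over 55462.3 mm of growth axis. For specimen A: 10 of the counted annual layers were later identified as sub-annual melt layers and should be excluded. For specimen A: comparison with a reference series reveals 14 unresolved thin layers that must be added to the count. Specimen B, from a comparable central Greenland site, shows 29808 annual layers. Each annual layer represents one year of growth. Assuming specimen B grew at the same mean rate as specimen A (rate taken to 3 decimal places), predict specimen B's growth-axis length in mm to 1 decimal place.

Specimen A: true annual layer count = 24208 − 10 + 14 = 24212.
A: Extension rate ≈ 55462.3 / 24212 = 2.291 mm/year.
For B, 2.291 mm/year × 29808 years = 68290.1 mm.

68290.1 mm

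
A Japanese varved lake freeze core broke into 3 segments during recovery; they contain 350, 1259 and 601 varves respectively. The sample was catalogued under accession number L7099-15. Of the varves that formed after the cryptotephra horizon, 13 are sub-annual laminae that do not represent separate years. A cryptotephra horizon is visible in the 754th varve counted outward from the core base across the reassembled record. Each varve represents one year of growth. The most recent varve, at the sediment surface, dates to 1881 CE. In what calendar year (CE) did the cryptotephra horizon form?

438 CE

Total varves = 350 + 1259 + 601 = 2210.
The cryptotephra horizon sits at varve 754 from the core base, so 2210 − 754 = 1456 varves formed after it.
Removing the 13 false varves leaves 1456 − 13 = 1443 true varves beyond the cryptotephra horizon.
Counting back 1443 years from 1881 CE places the cryptotephra horizon in 1881 − 1443 = 438 CE.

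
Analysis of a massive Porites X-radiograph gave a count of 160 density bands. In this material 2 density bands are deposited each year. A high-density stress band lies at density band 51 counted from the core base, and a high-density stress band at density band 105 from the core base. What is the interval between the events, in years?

27 years

Separation: 105 − 51 = 54 density bands.
With 2 density bands per year, 54 / 2 = 27 years.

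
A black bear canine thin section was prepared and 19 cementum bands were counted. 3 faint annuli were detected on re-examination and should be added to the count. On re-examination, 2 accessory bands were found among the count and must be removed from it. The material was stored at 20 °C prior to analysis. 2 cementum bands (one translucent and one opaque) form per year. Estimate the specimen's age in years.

10 years

After corrections the count is 19 − 2 + 3 = 20 cementum bands.
With 2 cementum bands per year, 20 / 2 = 10 years.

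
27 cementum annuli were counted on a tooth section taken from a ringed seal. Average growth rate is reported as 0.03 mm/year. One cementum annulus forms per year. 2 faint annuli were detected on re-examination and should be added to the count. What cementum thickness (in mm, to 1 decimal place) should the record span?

0.9 mm

Correcting the raw count gives 27 + 2 = 29 true cementum annuli.
29 years at 0.03 mm/year gives 0.03 × 29 = 0.9 mm.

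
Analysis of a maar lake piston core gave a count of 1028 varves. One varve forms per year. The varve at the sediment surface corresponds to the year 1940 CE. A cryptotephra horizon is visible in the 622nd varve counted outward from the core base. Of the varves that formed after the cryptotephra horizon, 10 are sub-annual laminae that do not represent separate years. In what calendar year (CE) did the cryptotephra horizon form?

The cryptotephra horizon sits at varve 622 from the core base, so 1028 − 622 = 406 varves formed after it.
406 − 10 false = 396 true varves after the cryptotephra horizon.
1940 − 396 = 1544 CE.

1544 CE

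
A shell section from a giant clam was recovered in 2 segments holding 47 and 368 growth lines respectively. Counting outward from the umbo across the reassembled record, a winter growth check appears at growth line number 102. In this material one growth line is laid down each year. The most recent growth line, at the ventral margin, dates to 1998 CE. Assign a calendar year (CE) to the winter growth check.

1685 CE

Total growth lines = 47 + 368 = 415.
Between growth line 102 and the ventral margin there are 415 − 102 = 313 growth lines.
The growth line at the ventral margin is 1998 CE, so the winter growth check dates to 1998 − 313 = 1685 CE.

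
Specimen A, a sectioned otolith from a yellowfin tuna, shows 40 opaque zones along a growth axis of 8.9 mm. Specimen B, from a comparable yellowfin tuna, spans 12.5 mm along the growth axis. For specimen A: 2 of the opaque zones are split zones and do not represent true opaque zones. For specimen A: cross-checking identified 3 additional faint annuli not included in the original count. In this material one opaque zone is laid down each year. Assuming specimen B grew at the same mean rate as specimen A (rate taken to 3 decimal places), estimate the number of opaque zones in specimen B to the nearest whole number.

Specimen A: correcting the raw count gives 40 − 2 + 3 = 41 true opaque zones.
A: 8.9 mm over 41 years gives 8.9 / 41 ≈ 0.217 mm/yr.
Specimen B: 12.5 mm / 0.217 mm per year = 57.60 years ≈ 58 opaque zones.

58 opaque zones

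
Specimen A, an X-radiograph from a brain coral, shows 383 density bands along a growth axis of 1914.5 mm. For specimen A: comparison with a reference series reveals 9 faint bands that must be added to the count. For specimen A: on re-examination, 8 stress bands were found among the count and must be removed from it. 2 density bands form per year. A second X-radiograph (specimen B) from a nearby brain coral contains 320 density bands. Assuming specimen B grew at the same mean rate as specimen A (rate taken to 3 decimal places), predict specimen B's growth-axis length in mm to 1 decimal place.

Specimen A: correcting the raw count gives 383 − 8 + 9 = 384 true density bands.
Specimen A: dividing by 2 density bands per year: 384 / 2 = 192 years.
A: 1914.5 mm over 192 years gives 1914.5 / 192 ≈ 9.971 mm/year.
Specimen B: dividing by 2 density bands per year: 320 / 2 = 160 years. Length of B = 9.971 × 160 = 1595.4 mm.

1595.4 mm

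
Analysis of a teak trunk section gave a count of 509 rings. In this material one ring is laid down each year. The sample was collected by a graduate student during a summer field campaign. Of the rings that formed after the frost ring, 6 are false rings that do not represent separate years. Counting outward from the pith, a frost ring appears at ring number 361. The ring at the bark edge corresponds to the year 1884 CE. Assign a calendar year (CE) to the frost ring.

Between ring 361 and the bark edge there are 509 − 361 = 148 rings.
Removing the 6 false rings leaves 148 − 6 = 142 true rings beyond the frost ring.
1884 − 142 = 1742 CE.

1742 CE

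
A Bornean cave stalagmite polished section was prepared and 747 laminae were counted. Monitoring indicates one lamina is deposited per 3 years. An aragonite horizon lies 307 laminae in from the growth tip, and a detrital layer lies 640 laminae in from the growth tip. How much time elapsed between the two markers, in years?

999 yr

The two markers are separated by 640 − 307 = 333 laminae.
333 laminae at 3 years each span 333 × 3 = 999 years.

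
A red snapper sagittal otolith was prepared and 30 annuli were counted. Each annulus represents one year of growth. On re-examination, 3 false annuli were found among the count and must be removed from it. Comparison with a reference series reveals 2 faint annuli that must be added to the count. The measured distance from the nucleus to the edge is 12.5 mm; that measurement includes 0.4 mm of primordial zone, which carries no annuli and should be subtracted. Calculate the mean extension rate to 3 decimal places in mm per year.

0.417 mm per year

Correcting the raw count gives 30 − 3 + 2 = 29 true annuli.
Removing the 0.4 mm offcut leaves 12.5 − 0.4 = 12.1 mm.
12.1 mm over 29 years gives 12.1 / 29 ≈ 0.417 mm per year.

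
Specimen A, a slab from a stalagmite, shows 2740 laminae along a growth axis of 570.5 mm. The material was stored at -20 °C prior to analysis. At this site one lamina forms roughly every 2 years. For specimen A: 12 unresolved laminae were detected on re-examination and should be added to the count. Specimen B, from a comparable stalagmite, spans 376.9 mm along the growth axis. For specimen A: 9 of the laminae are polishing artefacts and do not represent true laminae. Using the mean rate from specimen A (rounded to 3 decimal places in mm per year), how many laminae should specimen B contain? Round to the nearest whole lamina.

1812 laminae

Specimen A: after corrections the count is 2740 − 9 + 12 = 2743 laminae.
Specimen A: at 2 years per lamina, 2743 × 2 = 5486 years.
A: Extension rate ≈ 570.5 / 5486 = 0.104 mm/yr.
B spans 376.9 / 0.104 = 3624.04 years; at 2 years per lamina that is 3624.04 / 2 ≈ 1812 laminae.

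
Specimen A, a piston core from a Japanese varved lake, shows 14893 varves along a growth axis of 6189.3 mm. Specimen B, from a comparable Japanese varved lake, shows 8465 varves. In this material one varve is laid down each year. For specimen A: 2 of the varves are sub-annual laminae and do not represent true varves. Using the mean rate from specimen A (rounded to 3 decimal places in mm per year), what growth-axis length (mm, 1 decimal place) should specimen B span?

3521.4 mm

Specimen A: correcting the raw count gives 14893 − 2 = 14891 true varves.
A: 6189.3 mm over 14891 years gives 6189.3 / 14891 ≈ 0.416 mm/yr.
For B, 0.416 mm/year × 8465 years = 3521.4 mm.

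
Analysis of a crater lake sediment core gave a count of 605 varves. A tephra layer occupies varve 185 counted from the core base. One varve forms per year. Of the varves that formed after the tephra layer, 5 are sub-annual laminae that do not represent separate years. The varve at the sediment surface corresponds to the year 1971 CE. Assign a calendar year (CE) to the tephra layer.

Between varve 185 and the sediment surface there are 605 − 185 = 420 varves.
420 − 5 false = 415 true varves after the tephra layer.
1971 − 415 = 1556 CE.

1556 CE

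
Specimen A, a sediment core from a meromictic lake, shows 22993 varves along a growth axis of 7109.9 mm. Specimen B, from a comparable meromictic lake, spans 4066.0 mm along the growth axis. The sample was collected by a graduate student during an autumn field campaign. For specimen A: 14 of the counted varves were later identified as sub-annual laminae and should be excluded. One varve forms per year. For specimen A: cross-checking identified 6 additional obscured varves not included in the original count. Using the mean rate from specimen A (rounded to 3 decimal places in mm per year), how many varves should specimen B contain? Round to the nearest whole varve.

13159 varves

Specimen A: true varve count = 22993 − 14 + 6 = 22985.
A: Extension rate ≈ 7109.9 / 22985 = 0.309 mm/yr.
Specimen B: 4066.0 mm / 0.309 mm per year = 13158.58 years ≈ 13159 varves.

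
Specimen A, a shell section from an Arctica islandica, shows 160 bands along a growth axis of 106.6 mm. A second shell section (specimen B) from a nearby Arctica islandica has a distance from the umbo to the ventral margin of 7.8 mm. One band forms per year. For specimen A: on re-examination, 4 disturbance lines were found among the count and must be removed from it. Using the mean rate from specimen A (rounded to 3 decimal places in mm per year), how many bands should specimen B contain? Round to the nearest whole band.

11 bands

Specimen A: correcting the raw count gives 160 − 4 = 156 true bands.
A: Extension rate ≈ 106.6 / 156 = 0.683 mm per year.
For B, 7.8 / 0.683 = 11.42 years ≈ 11 bands.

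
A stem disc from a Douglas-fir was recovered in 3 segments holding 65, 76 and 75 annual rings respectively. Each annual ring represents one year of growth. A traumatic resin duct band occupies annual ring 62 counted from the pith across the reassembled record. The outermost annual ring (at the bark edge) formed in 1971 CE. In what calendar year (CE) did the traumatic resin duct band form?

1817 CE

Total annual rings = 65 + 76 + 75 = 216.
The traumatic resin duct band sits at annual ring 62 from the pith, so 216 − 62 = 154 annual rings formed after it.
The annual ring at the bark edge is 1971 CE, so the traumatic resin duct band dates to 1971 − 154 = 1817 CE.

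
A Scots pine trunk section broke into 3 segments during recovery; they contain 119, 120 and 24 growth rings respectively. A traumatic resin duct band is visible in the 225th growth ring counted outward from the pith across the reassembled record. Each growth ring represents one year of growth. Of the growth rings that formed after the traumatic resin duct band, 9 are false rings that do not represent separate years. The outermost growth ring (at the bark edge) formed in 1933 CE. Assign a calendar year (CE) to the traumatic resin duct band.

1904 CE

Total growth rings = 119 + 120 + 24 = 263.
The traumatic resin duct band sits at growth ring 225 from the pith, so 263 − 225 = 38 growth rings formed after it.
Excluding 9 false growth rings: 38 − 9 = 29.
The growth ring at the bark edge is 1933 CE, so the traumatic resin duct band dates to 1933 − 29 = 1904 CE.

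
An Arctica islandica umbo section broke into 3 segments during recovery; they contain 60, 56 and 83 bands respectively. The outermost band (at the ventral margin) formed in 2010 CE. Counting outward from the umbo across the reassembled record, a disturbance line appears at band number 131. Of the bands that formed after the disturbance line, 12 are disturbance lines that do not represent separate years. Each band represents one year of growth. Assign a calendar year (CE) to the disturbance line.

1954 CE

Total bands = 60 + 56 + 83 = 199.
The disturbance line sits at band 131 from the umbo, so 199 − 131 = 68 bands formed after it.
Excluding 12 false bands: 68 − 12 = 56.
Counting back 56 years from 2010 CE places the disturbance line in 2010 − 56 = 1954 CE.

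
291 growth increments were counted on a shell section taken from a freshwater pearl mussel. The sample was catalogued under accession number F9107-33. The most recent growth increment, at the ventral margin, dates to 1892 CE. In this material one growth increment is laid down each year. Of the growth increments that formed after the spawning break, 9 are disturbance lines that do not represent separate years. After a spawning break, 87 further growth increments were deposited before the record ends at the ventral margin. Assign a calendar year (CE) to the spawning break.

1814 CE

87 growth increments formed after the spawning break.
Removing the 9 false growth increments leaves 87 − 9 = 78 true growth increments beyond the spawning break.
The growth increment at the ventral margin is 1892 CE, so the spawning break dates to 1892 − 78 = 1814 CE.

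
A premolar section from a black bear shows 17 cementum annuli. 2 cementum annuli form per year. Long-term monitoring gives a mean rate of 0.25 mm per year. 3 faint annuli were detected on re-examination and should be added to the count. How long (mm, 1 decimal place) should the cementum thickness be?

True cementum annulus count = 17 + 3 = 20.
Dividing by 2 cementum annuli per year: 20 / 2 = 10 years.
10 years at 0.25 mm/year gives 0.25 × 10 = 2.5 mm.

2.5 mm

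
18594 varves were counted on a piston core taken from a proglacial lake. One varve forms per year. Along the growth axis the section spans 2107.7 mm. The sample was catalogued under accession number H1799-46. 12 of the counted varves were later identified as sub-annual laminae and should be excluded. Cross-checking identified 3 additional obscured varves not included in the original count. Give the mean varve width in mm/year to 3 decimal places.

Adjusted count: 18594 − 12 + 3 = 18585 varves.
Extension rate ≈ 2107.7 / 18585 = 0.113 mm/year.

0.113 mm/year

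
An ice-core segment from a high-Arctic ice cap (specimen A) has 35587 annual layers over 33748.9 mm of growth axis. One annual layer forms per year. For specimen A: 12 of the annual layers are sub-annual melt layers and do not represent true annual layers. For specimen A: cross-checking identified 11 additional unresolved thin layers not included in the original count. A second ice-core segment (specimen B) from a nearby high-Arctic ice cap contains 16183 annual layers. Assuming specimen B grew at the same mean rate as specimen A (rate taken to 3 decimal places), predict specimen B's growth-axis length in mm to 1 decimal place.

15341.5 mm

Specimen A: true annual layer count = 35587 − 12 + 11 = 35586.
A: 33748.9 mm over 35586 years gives 33748.9 / 35586 ≈ 0.948 mm per year.
B's length ≈ 0.948 × 16183 = 15341.5 mm.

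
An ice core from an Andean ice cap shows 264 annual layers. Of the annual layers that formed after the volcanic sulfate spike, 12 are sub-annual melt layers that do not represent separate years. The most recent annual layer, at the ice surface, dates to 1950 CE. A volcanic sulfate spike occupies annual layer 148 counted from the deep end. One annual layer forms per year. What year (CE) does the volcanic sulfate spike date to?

1846 CE

264 − 148 = 116 annual layers lie beyond the volcanic sulfate spike toward the ice surface.
Excluding 12 false annual layers: 116 − 12 = 104.
The annual layer at the ice surface is 1950 CE, so the volcanic sulfate spike dates to 1950 − 104 = 1846 CE.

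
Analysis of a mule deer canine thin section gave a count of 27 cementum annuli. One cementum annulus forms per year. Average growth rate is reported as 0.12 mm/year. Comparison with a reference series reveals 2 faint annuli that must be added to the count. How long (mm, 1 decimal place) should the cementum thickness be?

Correcting the raw count gives 27 + 2 = 29 true cementum annuli.
Length ≈ 0.12 × 29 = 3.5 mm.

3.5 mm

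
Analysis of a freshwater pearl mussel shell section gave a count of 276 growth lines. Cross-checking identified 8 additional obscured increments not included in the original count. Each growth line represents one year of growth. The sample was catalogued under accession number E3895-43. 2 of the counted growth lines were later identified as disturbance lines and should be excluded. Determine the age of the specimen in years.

282 years

True growth line count = 276 − 2 + 8 = 282.
At one growth line per year, that is 282 years.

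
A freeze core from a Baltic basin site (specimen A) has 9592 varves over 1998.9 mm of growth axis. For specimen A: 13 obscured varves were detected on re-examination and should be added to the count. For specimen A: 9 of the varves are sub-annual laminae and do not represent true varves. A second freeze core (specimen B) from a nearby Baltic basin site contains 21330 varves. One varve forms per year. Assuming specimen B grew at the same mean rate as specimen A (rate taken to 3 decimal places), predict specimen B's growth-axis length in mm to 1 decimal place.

4436.6 mm

Specimen A: adjusted count: 9592 − 9 + 13 = 9596 varves.
A: Mean rate = 1998.9 mm / 9596 years ≈ 0.208 mm per year.
B's length ≈ 0.208 × 21330 = 4436.6 mm.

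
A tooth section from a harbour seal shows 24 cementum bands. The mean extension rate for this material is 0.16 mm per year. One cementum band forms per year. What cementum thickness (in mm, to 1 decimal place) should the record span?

3.8 mm

The record spans 24 years at 0.16 mm per year.
Length ≈ 0.16 × 24 = 3.8 mm.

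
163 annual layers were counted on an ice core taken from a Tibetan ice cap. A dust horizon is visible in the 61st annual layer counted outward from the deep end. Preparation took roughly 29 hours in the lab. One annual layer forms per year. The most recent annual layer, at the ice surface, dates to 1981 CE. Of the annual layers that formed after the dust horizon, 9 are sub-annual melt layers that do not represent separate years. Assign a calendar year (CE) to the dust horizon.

1888 CE

163 − 61 = 102 annual layers lie beyond the dust horizon toward the ice surface.
Removing the 9 false annual layers leaves 102 − 9 = 93 true annual layers beyond the dust horizon.
1981 − 93 = 1888 CE.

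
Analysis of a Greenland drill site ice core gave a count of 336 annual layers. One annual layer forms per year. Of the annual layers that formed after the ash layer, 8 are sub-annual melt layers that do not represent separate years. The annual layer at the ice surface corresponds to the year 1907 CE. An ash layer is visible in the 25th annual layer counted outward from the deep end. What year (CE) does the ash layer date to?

1604 CE

336 − 25 = 311 annual layers lie beyond the ash layer toward the ice surface.
311 − 8 false = 303 true annual layers after the ash layer.
The annual layer at the ice surface is 1907 CE, so the ash layer dates to 1907 − 303 = 1604 CE.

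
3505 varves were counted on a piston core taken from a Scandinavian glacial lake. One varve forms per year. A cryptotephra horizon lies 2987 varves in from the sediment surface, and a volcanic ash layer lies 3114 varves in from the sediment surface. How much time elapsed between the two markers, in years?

127 yr

Separation: 3114 − 2987 = 127 varves.
That is 127 years at one varve per year.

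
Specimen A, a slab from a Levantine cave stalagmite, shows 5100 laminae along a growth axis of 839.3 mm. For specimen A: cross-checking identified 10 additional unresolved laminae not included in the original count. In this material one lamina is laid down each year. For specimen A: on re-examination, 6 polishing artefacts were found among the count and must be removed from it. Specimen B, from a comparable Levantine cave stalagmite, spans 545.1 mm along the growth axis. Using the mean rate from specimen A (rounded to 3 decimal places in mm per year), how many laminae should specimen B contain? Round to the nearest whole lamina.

Specimen A: true lamina count = 5100 − 6 + 10 = 5104.
A: Extension rate ≈ 839.3 / 5104 = 0.164 mm/yr.
B spans 545.1 / 0.164 = 3323.78 years ≈ 3324 laminae.

3324 laminae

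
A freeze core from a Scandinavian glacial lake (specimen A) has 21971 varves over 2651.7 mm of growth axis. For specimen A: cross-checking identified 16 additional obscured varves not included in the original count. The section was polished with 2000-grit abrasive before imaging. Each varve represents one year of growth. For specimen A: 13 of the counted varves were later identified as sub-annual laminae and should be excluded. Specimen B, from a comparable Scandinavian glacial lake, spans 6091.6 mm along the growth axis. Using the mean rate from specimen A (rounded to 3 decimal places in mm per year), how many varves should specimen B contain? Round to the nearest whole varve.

50344 varves

Specimen A: adjusted count: 21971 − 13 + 16 = 21974 varves.
A: 2651.7 mm over 21974 years gives 2651.7 / 21974 ≈ 0.121 mm per year.
Specimen B: 6091.6 mm / 0.121 mm per year = 50343.80 years ≈ 50344 varves.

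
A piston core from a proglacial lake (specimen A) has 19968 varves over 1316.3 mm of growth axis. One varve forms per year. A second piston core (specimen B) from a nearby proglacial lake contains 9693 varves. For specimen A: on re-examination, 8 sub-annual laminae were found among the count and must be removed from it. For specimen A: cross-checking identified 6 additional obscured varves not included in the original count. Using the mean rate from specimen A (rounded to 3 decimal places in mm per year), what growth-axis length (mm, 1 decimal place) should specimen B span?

Specimen A: correcting the raw count gives 19968 − 8 + 6 = 19966 true varves.
A: Extension rate ≈ 1316.3 / 19966 = 0.066 mm per year.
Length of B = 0.066 × 9693 = 639.7 mm.

639.7 mm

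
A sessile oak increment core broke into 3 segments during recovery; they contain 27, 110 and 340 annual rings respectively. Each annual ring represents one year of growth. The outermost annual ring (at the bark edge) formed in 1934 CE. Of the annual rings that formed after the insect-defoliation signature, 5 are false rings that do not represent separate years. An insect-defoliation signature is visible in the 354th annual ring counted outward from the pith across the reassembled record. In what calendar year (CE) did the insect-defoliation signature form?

Total annual rings = 27 + 110 + 340 = 477.
The insect-defoliation signature sits at annual ring 354 from the pith, so 477 − 354 = 123 annual rings formed after it.
123 − 5 false = 118 true annual rings after the insect-defoliation signature.
1934 − 118 = 1816 CE.

1816 CE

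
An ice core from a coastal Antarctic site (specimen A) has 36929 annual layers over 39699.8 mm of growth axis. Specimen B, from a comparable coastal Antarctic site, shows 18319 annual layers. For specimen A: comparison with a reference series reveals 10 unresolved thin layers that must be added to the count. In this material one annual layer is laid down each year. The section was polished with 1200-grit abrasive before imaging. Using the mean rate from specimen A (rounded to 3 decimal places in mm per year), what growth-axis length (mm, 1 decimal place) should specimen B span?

19692.9 mm

Specimen A: after corrections the count is 36929 + 10 = 36939 annual layers.
A: Extension rate ≈ 39699.8 / 36939 = 1.075 mm/year.
For B, 1.075 mm/year × 18319 years = 19692.9 mm.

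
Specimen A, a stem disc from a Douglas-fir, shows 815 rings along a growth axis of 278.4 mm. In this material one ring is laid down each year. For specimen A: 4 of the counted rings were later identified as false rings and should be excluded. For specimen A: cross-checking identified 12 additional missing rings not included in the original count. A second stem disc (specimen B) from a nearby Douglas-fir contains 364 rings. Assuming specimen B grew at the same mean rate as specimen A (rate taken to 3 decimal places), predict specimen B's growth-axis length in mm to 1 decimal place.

Specimen A: correcting the raw count gives 815 − 4 + 12 = 823 true rings.
A: Extension rate ≈ 278.4 / 823 = 0.338 mm/year.
B's length ≈ 0.338 × 364 = 123.0 mm.

123.0 mm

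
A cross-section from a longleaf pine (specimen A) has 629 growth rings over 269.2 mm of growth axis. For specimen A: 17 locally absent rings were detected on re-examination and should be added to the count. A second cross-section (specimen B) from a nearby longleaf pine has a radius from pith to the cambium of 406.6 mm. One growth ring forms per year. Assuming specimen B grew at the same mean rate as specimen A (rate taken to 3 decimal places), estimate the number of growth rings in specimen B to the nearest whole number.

Specimen A: adjusted count: 629 + 17 = 646 growth rings.
A: Mean rate = 269.2 mm / 646 years ≈ 0.417 mm per year.
Specimen B: 406.6 mm / 0.417 mm per year = 975.06 years ≈ 975 growth rings.

975 growth rings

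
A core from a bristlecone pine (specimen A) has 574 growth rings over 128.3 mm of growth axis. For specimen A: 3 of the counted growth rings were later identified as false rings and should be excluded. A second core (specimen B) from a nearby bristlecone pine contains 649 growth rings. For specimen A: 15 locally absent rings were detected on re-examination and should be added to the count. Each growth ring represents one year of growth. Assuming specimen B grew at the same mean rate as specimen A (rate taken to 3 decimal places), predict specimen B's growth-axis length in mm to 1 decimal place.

Specimen A: after corrections the count is 574 − 3 + 15 = 586 growth rings.
A: Extension rate ≈ 128.3 / 586 = 0.219 mm/year.
Length of B = 0.219 × 649 = 142.1 mm.

142.1 mm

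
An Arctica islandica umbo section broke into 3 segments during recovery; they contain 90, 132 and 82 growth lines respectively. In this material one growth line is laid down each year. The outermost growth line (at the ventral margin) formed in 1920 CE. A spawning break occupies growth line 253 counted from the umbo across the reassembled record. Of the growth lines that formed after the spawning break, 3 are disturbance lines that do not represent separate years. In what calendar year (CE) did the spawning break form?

Total growth lines = 90 + 132 + 82 = 304.
The spawning break sits at growth line 253 from the umbo, so 304 − 253 = 51 growth lines formed after it.
51 − 3 false = 48 true growth lines after the spawning break.
The growth line at the ventral margin is 1920 CE, so the spawning break dates to 1920 − 48 = 1872 CE.

1872 CE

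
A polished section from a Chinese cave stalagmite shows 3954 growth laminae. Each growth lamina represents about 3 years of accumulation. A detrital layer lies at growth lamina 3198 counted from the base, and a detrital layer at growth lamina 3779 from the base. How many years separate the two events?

1743 years

The two markers are separated by 3779 − 3198 = 581 growth laminae.
Multiplying by 3 years per growth lamina: 581 × 3 = 1743 years.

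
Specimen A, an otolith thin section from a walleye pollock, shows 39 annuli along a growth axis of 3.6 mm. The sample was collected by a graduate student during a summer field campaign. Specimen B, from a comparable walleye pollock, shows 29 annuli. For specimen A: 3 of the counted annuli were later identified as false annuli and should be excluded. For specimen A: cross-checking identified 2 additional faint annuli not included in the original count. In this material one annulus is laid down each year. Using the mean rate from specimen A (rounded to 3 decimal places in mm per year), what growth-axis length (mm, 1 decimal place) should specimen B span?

Specimen A: after corrections the count is 39 − 3 + 2 = 38 annuli.
A: Mean rate = 3.6 mm / 38 years ≈ 0.095 mm per year.
For B, 0.095 mm/year × 29 years = 2.8 mm.

2.8 mm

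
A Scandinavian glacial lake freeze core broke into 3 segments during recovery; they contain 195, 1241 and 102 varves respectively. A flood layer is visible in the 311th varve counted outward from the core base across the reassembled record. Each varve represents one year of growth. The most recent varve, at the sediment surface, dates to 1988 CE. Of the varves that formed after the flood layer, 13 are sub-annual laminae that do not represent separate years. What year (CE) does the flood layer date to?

774 CE

Total varves = 195 + 1241 + 102 = 1538.
The flood layer sits at varve 311 from the core base, so 1538 − 311 = 1227 varves formed after it.
1227 − 13 false = 1214 true varves after the flood layer.
The varve at the sediment surface is 1988 CE, so the flood layer dates to 1988 − 1214 = 774 CE.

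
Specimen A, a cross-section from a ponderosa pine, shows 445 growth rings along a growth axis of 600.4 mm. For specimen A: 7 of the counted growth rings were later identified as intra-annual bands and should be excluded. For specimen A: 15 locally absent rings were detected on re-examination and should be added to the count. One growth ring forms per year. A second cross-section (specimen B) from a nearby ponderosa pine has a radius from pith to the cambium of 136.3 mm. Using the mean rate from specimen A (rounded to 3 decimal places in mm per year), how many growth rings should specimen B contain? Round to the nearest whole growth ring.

Specimen A: adjusted count: 445 − 7 + 15 = 453 growth rings.
A: Mean rate = 600.4 mm / 453 years ≈ 1.325 mm/year.
B spans 136.3 / 1.325 = 102.87 years ≈ 103 growth rings.

103 growth rings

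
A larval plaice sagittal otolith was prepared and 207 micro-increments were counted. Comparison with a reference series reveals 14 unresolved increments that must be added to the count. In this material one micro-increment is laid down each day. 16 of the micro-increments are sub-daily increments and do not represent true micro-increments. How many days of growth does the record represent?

True micro-increment count = 207 − 16 + 14 = 205.
With a one-to-one micro-increment periodicity this is 205 days.

205 d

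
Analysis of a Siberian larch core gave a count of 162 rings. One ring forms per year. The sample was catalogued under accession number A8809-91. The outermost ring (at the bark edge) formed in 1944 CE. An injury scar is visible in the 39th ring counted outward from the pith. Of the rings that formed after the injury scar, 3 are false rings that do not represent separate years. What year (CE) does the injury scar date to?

1824 CE

The injury scar sits at ring 39 from the pith, so 162 − 39 = 123 rings formed after it.
Excluding 3 false rings: 123 − 3 = 120.
Counting back 120 years from 1944 CE places the injury scar in 1944 − 120 = 1824 CE.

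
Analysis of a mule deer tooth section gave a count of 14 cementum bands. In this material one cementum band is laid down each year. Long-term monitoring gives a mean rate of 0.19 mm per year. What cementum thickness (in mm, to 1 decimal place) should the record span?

2.7 mm

14 years of growth are recorded.
Predicted length = 0.19 mm/year × 14 years = 2.7 mm.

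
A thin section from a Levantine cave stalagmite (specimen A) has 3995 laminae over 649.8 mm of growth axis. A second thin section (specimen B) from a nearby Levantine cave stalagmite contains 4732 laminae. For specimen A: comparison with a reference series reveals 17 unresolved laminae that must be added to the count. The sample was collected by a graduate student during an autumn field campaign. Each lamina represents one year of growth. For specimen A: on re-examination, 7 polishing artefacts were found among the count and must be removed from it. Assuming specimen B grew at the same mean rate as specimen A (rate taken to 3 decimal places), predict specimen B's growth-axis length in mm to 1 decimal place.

766.6 mm

Specimen A: after corrections the count is 3995 − 7 + 17 = 4005 laminae.
A: 649.8 mm over 4005 years gives 649.8 / 4005 ≈ 0.162 mm/year.
Length of B = 0.162 × 4732 = 766.6 mm.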